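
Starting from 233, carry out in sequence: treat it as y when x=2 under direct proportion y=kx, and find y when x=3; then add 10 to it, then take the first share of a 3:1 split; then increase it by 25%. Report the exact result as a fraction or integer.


Start with 233.
Step 1: Direct prop: k = (233)/2; new y = k*3 = 233*3/2 = 699/2
Step 2: Add 10: 699/2+10=719/2; split 3:1 first = 719/2*3/4 = 2157/8
Step 3: Increase by 25%: 2157/8 * 125/100 = 10785/32
Final result = 10785/32

10785/32


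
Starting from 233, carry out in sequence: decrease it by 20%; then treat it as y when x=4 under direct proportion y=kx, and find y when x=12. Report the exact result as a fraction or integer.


Start with 233.
Step 1: Decrease by 20%: 233 * 80/100 = 932/5
Step 2: Direct prop: k = (932/5)/4; new y = k*12 = 932/5*12/4 = 2796/5
Final result = 2796/5

2796/5


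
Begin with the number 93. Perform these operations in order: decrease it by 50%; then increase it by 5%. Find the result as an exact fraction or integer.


Start with 93.
Step 1: Decrease by 50%: 93 * 50/100 = 93/2
Step 2: Increase by 5%: 93/2 * 105/100 = 1953/40
Final result = 1953/40

1953/40


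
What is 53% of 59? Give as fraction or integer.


Compute 53% of 59
Convert percentage: 53% = 53/100
Multiply: 59 * 53/100
= 3127/100
= 3127/100

3127/100


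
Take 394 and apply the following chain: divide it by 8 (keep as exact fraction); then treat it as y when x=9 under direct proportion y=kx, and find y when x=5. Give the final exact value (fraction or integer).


Start with 394.
Step 1: Divide by 8: 394 / 8 = 197/4
Step 2: Direct prop: k = (197/4)/9; new y = k*5 = 197/4*5/9 = 985/36
Final result = 985/36

985/36


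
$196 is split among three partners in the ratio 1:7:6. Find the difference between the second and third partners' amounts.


Total parts = 1 + 7 + 6 = 14
Value per part = 196 / 14 = 14
Shares: 1*14=14, 7*14=98, 6*14=84
Second share = 98, third share = 84
Difference = |98 - 84| = 14

14


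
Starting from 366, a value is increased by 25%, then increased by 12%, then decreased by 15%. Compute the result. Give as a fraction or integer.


Start: 366
Step 1: increase by 25% => multiply by 125/100
  366 * 125/100 = 915/2
Step 2: increase by 12% => multiply by 112/100
  915/2 * 112/100 = 2562/5
Step 3: decrease by 15% => multiply by 85/100
  2562/5 * 85/100 = 21777/50
Final value = 21777/50

21777/50


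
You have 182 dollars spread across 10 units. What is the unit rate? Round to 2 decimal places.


Total dollars = 182
Number of units = 10
Unit rate = 182 / 10
= 18.20 dollars per unit

18.20


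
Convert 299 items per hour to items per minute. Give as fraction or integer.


Converting from per hour to per minute
Rate = 299 items per hour
Divide by 60: 299/60
= 299/60 items per minute

299/60


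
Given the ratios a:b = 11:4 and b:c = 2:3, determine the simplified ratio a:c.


Given a:b = 11:4 and b:c = 2:3
Make b consistent. Multiply first ratio by 2: a:b = 22:8
Multiply second ratio by 4: b:c = 8:12
Now b = 8 in both, so a:b:c = 22:8:12
Therefore a:c = 22:12
Simplify by GCD: a:c = 11:6

11:6


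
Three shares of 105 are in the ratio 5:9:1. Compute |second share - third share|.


Total parts = 5 + 9 + 1 = 15
Value per part = 105 / 15 = 7
Shares: 5*7=35, 9*7=63, 1*7=7
Second share = 63, third share = 7
Difference = |63 - 7| = 56

56


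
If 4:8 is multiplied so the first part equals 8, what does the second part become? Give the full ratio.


Original ratio: 4:8
First term target: 8
Scale factor = 8 / 4 = 2
Multiply second term: 8 * 2 = 16
Equivalent ratio = 8:16

8:16


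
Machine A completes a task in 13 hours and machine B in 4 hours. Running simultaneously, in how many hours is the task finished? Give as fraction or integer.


Rate of A = 1/13 job per hour
Rate of B = 1/4 job per hour
Combined rate = 1/13 + 1/4
Find common denominator: (4 + 13)/(13*4) = 17/52
Combined rate = 17/52 job per hour
Time together = 1 / (17/52) = 52/17 hours

52/17


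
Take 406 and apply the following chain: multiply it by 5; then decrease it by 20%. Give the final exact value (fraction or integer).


Start with 406.
Step 1: Multiply by 5: 406 * 5 = 2030
Step 2: Decrease by 20%: 2030 * 80/100 = 1624
Final result = 1624

1624


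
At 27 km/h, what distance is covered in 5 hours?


Using distance = speed * time
Speed = 27 km/h
Time = 5 hours
Distance = 27 * 5
= 135 km

135


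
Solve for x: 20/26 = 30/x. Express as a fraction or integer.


Setting up: 20/26 = 30/x
Cross multiply: 20 * x = 26 * 30
20x = 780
x = 780/20
x = 39

39


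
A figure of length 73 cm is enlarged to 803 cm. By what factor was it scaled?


Original length = 73 cm
Scaled length = 803 cm
Scale factor = 803 / 73
= 11

11


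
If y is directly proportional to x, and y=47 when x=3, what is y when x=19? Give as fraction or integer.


Direct proportion: y = kx
Find k: k = 47/3 = 47/3
Compute y at x=19: y = 47/3 * 19
y = 893/3

893/3


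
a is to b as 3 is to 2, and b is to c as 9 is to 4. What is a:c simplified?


Given a:b = 3:2 and b:c = 9:4
Make b consistent. Multiply first ratio by 9: a:b = 27:18
Multiply second ratio by 2: b:c = 18:8
Now b = 18 in both, so a:b:c = 27:18:8
Therefore a:c = 27:8
Simplify by GCD: a:c = 27:8

27:8


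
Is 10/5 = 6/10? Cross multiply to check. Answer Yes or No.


Cross multiply to check 10/5 = 6/10
Left cross product: 10 * 10 = 100
Right cross product: 5 * 6 = 30
100 != 30
Not equal, so proportions differ => No

No


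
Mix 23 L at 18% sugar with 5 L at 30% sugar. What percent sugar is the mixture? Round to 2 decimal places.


Solute in mixture 1 = 18% of 23 L = 23*18/100 = 207/50 L
Solute in mixture 2 = 30% of 5 L = 5*30/100 = 3/2 L
Total solute = 207/50 + 3/2 = 141/25 L
Total volume = 23 + 5 = 28 L
Final concentration = 141/25/28 * 100 = 20.14%

20.14


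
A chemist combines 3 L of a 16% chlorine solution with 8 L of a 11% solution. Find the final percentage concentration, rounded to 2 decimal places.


Solute in mixture 1 = 16% of 3 L = 3*16/100 = 12/25 L
Solute in mixture 2 = 11% of 8 L = 8*11/100 = 22/25 L
Total solute = 12/25 + 22/25 = 34/25 L
Total volume = 3 + 8 = 11 L
Final concentration = 34/25/11 * 100 = 12.36%

12.36


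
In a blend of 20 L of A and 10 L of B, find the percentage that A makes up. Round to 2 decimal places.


Volume of A = 20 L
Volume of B = 10 L
Total volume = 20 + 10 = 30 L
Percentage of A = (20/30) * 100
= 66.67%

66.67


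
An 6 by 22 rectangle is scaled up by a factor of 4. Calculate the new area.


Original dimensions: 6 x 22
Enlargement factor = 4
New width = 6 * 4 = 24
New height = 22 * 4 = 88
New area = 24 * 88 = 2112

2112


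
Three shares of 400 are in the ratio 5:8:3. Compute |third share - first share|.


Total parts = 5 + 8 + 3 = 16
Value per part = 400 / 16 = 25
Shares: 5*25=125, 8*25=200, 3*25=75
Third share = 75, first share = 125
Difference = |75 - 125| = 50

50


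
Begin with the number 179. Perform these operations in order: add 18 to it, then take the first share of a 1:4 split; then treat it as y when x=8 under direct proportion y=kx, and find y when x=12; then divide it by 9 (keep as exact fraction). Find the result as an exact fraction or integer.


Start with 179.
Step 1: Add 18: 179+18=197; split 1:4 first = 197*1/5 = 197/5
Step 2: Direct prop: k = (197/5)/8; new y = k*12 = 197/5*12/8 = 591/10
Step 3: Divide by 9: 591/10 / 9 = 197/30
Final result = 197/30

197/30


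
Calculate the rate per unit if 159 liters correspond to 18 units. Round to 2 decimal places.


Total liters = 159
Number of units = 18
Unit rate = 159 / 18
= 8.83 liters per unit

8.83


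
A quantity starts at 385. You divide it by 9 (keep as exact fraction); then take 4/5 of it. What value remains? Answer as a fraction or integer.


Start with 385.
Step 1: Divide by 9: 385 / 9 = 385/9
Step 2: Take 4/5: 385/9 * 4/5 = 308/9
Final result = 308/9

308/9


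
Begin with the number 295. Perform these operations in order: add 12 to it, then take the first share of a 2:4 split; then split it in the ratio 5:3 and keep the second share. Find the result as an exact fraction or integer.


Start with 295.
Step 1: Add 12: 295+12=307; split 2:4 first = 307*2/6 = 307/3
Step 2: Split 5:3, second share = 307/3 * 3/8 = 307/8
Final result = 307/8

307/8


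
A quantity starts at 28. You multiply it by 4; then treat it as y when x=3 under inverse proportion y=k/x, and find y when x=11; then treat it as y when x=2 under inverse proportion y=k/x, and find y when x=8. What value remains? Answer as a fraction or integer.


Start with 28.
Step 1: Multiply by 4: 28 * 4 = 112
Step 2: Inverse prop: k = (112)*3; new y = k/11 = 112*3/11 = 336/11
Step 3: Inverse prop: k = (336/11)*2; new y = k/8 = 336/11*2/8 = 84/11
Final result = 84/11

84/11


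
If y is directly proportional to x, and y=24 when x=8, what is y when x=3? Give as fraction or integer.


Direct proportion: y = kx
Find k: k = 24/8 = 3
Compute y at x=3: y = 3 * 3
y = 9

9


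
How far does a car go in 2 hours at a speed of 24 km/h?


Using distance = speed * time
Speed = 24 km/h
Time = 2 hours
Distance = 24 * 2
= 48 km

48


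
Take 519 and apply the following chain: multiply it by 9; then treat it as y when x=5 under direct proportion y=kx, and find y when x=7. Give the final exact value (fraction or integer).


Start with 519.
Step 1: Multiply by 9: 519 * 9 = 4671
Step 2: Direct prop: k = (4671)/5; new y = k*7 = 4671*7/5 = 32697/5
Final result = 32697/5

32697/5


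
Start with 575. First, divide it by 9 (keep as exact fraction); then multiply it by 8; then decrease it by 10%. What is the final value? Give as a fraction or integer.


Start with 575.
Step 1: Divide by 9: 575 / 9 = 575/9
Step 2: Multiply by 8: 575/9 * 8 = 4600/9
Step 3: Decrease by 10%: 4600/9 * 90/100 = 460
Final result = 460

460


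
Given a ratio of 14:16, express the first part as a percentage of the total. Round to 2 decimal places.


Total parts = 14 + 16 = 30
First part fraction = 14/30
Percentage = (14/30) * 100
= 0.466667 * 100
= 46.67%

46.67


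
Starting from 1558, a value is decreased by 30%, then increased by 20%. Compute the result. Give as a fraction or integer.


Start: 1558
Step 1: decrease by 30% => multiply by 70/100
  1558 * 70/100 = 5453/5
Step 2: increase by 20% => multiply by 120/100
  5453/5 * 120/100 = 32718/25
Final value = 32718/25

32718/25


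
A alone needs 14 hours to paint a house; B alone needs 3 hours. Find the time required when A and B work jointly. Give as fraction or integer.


Rate of A = 1/14 job per hour
Rate of B = 1/3 job per hour
Combined rate = 1/14 + 1/3
Find common denominator: (3 + 14)/(14*3) = 17/42
Combined rate = 17/42 job per hour
Time together = 1 / (17/42) = 42/17 hours

42/17


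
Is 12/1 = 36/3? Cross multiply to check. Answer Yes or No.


Cross multiply to check 12/1 = 36/3
Left cross product: 12 * 3 = 36
Right cross product: 1 * 36 = 36
36 = 36
Equal, so proportions match => Yes

Yes


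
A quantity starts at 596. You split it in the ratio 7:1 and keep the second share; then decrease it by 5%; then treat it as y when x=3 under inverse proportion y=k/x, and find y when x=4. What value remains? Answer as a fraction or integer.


Start with 596.
Step 1: Split 7:1, second share = 596 * 1/8 = 149/2
Step 2: Decrease by 5%: 149/2 * 95/100 = 2831/40
Step 3: Inverse prop: k = (2831/40)*3; new y = k/4 = 2831/40*3/4 = 8493/160
Final result = 8493/160

8493/160


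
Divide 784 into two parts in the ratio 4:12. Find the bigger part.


Total parts = 4 + 12 = 16
Value per part = 784 / 16 = 49
First share = 4 * 49 = 196
Second share = 12 * 49 = 588
Larger share = 588

588


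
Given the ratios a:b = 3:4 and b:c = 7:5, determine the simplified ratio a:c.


Given a:b = 3:4 and b:c = 7:5
Make b consistent. Multiply first ratio by 7: a:b = 21:28
Multiply second ratio by 4: b:c = 28:20
Now b = 28 in both, so a:b:c = 21:28:20
Therefore a:c = 21:20
Simplify by GCD: a:c = 21:20

21:20


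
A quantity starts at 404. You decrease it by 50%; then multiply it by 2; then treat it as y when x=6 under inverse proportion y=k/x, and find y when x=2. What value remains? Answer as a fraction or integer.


Start with 404.
Step 1: Decrease by 50%: 404 * 50/100 = 202
Step 2: Multiply by 2: 202 * 2 = 404
Step 3: Inverse prop: k = (404)*6; new y = k/2 = 404*6/2 = 1212
Final result = 1212

1212


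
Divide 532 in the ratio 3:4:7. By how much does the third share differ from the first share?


Total parts = 3 + 4 + 7 = 14
Value per part = 532 / 14 = 38
Shares: 3*38=114, 4*38=152, 7*38=266
Third share = 266, first share = 114
Difference = |266 - 114| = 152

152


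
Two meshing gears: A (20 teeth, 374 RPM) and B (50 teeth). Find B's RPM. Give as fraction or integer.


Gear ratio: teeth_A * RPM_A = teeth_B * RPM_B
20 * 374 = 50 * RPM_B
7480 = 50 * RPM_B
RPM_B = 7480 / 50
RPM_B = 748/5

748/5


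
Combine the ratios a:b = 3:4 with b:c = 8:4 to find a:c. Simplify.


Given a:b = 3:4 and b:c = 8:4
Make b consistent. Multiply first ratio by 8: a:b = 24:32
Multiply second ratio by 4: b:c = 32:16
Now b = 32 in both, so a:b:c = 24:32:16
Therefore a:c = 24:16
Simplify by GCD: a:c = 3:2

3:2


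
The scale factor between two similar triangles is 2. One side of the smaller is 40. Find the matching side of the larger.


Similar triangles have proportional sides
Scale factor = 2
Smaller side = 40
Corresponding larger side = 40 * 2
= 80

80


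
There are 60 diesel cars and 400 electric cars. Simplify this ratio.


Find GCD(60, 400)
GCD = 20
Divide both by 20: 60/20 = 3, 400/20 = 20
Simplified ratio = 3:20

3:20


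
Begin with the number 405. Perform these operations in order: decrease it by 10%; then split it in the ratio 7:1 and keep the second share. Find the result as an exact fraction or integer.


Start with 405.
Step 1: Decrease by 10%: 405 * 90/100 = 729/2
Step 2: Split 7:1, second share = 729/2 * 1/8 = 729/16
Final result = 729/16

729/16


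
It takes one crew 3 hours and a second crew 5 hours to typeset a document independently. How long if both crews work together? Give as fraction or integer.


Rate of A = 1/3 job per hour
Rate of B = 1/5 job per hour
Combined rate = 1/3 + 1/5
Find common denominator: (5 + 3)/(3*5) = 8/15
Combined rate = 8/15 job per hour
Time together = 1 / (8/15) = 15/8 hours

15/8


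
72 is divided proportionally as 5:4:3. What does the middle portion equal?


Ratio = 5:4:3
Total parts = 5 + 4 + 3 = 12
Value per part = 72 / 12 = 6
First share = 5 * 6 = 30
Middle share = 4 * 6 = 24
Third share = 3 * 6 = 18

24


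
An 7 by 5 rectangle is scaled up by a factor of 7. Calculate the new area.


Original dimensions: 7 x 5
Enlargement factor = 7
New width = 7 * 7 = 49
New height = 5 * 7 = 35
New area = 49 * 35 = 1715

1715


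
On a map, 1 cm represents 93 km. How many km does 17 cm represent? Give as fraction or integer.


Map scale: 1 cm = 93 km
Measured distance on map = 17 cm
Set up proportion: 17 * 93 / 1
= 1581 / 1
= 1581 km

1581


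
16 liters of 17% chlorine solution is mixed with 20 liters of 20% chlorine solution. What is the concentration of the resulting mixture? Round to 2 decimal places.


Solute in mixture 1 = 17% of 16 L = 16*17/100 = 68/25 L
Solute in mixture 2 = 20% of 20 L = 20*20/100 = 4 L
Total solute = 68/25 + 4 = 168/25 L
Total volume = 16 + 20 = 36 L
Final concentration = 168/25/36 * 100 = 18.67%

18.67


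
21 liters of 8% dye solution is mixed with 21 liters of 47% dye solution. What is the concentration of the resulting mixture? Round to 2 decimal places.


Solute in mixture 1 = 8% of 21 L = 21*8/100 = 42/25 L
Solute in mixture 2 = 47% of 21 L = 21*47/100 = 987/100 L
Total solute = 42/25 + 987/100 = 231/20 L
Total volume = 21 + 21 = 42 L
Final concentration = 231/20/42 * 100 = 27.50%

27.50


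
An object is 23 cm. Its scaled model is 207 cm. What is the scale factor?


Original length = 23 cm
Scaled length = 207 cm
Scale factor = 207 / 23
= 9

9


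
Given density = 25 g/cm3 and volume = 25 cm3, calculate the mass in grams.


Using mass = density * volume
Density = 25 g/cm3
Volume = 25 cm3
Mass = 25 * 25
= 625 g

625


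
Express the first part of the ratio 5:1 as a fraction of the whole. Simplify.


Total parts = 5 + 1 = 6
First part fraction = 5/6
Simplify: 5/6 = 5/6

5/6


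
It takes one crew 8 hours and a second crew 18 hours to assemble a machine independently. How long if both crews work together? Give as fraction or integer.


Rate of A = 1/8 job per hour
Rate of B = 1/18 job per hour
Combined rate = 1/8 + 1/18
Find common denominator: (18 + 8)/(8*18) = 26/144
Combined rate = 13/72 job per hour
Time together = 1 / (13/72) = 72/13 hours

72/13


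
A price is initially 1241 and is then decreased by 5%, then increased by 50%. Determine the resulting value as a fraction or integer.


Start: 1241
Step 1: decrease by 5% => multiply by 95/100
  1241 * 95/100 = 23579/20
Step 2: increase by 50% => multiply by 150/100
  23579/20 * 150/100 = 70737/40
Final value = 70737/40

70737/40


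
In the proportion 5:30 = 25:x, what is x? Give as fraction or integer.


Setting up: 5/30 = 25/x
Cross multiply: 5 * x = 30 * 25
5x = 750
x = 750/5
x = 150

150


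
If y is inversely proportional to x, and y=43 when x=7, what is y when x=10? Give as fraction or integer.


Inverse proportion: y = k/x
Find k: k = 7 * 43 = 301
Compute y at x=10: y = 301/10
y = 301/10

301/10


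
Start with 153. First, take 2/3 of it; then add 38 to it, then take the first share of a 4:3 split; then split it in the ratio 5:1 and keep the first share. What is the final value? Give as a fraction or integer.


Start with 153.
Step 1: Take 2/3: 153 * 2/3 = 102
Step 2: Add 38: 102+38=140; split 4:3 first = 140*4/7 = 80
Step 3: Split 5:1, first share = 80 * 5/6 = 200/3
Final result = 200/3

200/3


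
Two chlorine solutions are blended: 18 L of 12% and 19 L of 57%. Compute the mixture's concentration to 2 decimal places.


Solute in mixture 1 = 12% of 18 L = 18*12/100 = 54/25 L
Solute in mixture 2 = 57% of 19 L = 19*57/100 = 1083/100 L
Total solute = 54/25 + 1083/100 = 1299/100 L
Total volume = 18 + 19 = 37 L
Final concentration = 1299/100/37 * 100 = 35.11%

35.11


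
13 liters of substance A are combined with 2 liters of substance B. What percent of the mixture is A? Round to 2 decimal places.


Volume of A = 13 L
Volume of B = 2 L
Total volume = 13 + 2 = 15 L
Percentage of A = (13/15) * 100
= 86.67%

86.67


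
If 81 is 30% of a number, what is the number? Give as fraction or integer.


Given: 81 is 30% of the whole
Set up: 81 = 30/100 * whole
whole = 81 * 100 / 30
whole = 8100 / 30
whole = 270

270


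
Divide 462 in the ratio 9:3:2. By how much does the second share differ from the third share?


Total parts = 9 + 3 + 2 = 14
Value per part = 462 / 14 = 33
Shares: 9*33=297, 3*33=99, 2*33=66
Second share = 99, third share = 66
Difference = |99 - 66| = 33

33


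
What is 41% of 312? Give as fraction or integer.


Compute 41% of 312
Convert percentage: 41% = 41/100
Multiply: 312 * 41/100
= 12792/100
= 3198/25

3198/25


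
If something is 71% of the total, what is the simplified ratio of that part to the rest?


Part = 71%, Remainder = 29%
Ratio = 71:29
GCD(71, 29) = 1
Simplify: 71:29 = 71:29

71:29


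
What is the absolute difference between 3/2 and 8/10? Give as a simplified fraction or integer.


Simplify: 3/2 = 3/2 and 8/10 = 4/5
Find common denominator: LCD = 10
Convert: 15/10 and 8/10
Difference = |15 - 8|/10 = 7/10
Simplified = 7/10

7/10


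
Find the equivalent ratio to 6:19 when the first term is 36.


Original ratio: 6:19
First term target: 36
Scale factor = 36 / 6 = 6
Multiply second term: 19 * 6 = 114
Equivalent ratio = 36:114

36:114


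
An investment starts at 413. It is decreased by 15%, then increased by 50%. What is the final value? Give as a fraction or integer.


Start: 413
Step 1: decrease by 15% => multiply by 85/100
  413 * 85/100 = 7021/20
Step 2: increase by 50% => multiply by 150/100
  7021/20 * 150/100 = 21063/40
Final value = 21063/40

21063/40


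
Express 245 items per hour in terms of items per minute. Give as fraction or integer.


Converting from per hour to per minute
Rate = 245 items per hour
Divide by 60: 245/60
= 49/12 items per minute

49/12


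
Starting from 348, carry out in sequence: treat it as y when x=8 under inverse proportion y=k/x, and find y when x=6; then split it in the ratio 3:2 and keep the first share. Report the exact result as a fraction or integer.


Start with 348.
Step 1: Inverse prop: k = (348)*8; new y = k/6 = 348*8/6 = 464
Step 2: Split 3:2, first share = 464 * 3/5 = 1392/5
Final result = 1392/5

1392/5


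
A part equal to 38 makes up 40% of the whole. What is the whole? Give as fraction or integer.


Given: 38 is 40% of the whole
Set up: 38 = 40/100 * whole
whole = 38 * 100 / 40
whole = 3800 / 40
whole = 95

95


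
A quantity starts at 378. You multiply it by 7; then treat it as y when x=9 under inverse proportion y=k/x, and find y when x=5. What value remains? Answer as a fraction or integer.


Start with 378.
Step 1: Multiply by 7: 378 * 7 = 2646
Step 2: Inverse prop: k = (2646)*9; new y = k/5 = 2646*9/5 = 23814/5
Final result = 23814/5

23814/5


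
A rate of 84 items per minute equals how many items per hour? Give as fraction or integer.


Converting from per minute to per hour
Rate = 84 items per minute
Multiply by 60: 84 * 60
= 5040 items per hour

5040


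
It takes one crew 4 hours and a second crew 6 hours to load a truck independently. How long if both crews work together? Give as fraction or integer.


Rate of A = 1/4 job per hour
Rate of B = 1/6 job per hour
Combined rate = 1/4 + 1/6
Find common denominator: (6 + 4)/(4*6) = 10/24
Combined rate = 5/12 job per hour
Time together = 1 / (5/12) = 12/5 hours

12/5


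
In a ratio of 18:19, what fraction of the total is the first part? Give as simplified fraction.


Total parts = 18 + 19 = 37
First part fraction = 18/37
Simplify: 18/37 = 18/37

18/37


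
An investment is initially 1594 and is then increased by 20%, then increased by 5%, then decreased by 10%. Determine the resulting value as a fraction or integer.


Start: 1594
Step 1: increase by 20% => multiply by 120/100
  1594 * 120/100 = 9564/5
Step 2: increase by 5% => multiply by 105/100
  9564/5 * 105/100 = 50211/25
Step 3: decrease by 10% => multiply by 90/100
  50211/25 * 90/100 = 451899/250
Final value = 451899/250

451899/250


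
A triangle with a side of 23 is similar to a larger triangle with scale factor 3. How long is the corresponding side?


Similar triangles have proportional sides
Scale factor = 3
Smaller side = 23
Corresponding larger side = 23 * 3
= 69

69


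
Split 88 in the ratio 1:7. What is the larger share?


Total parts = 1 + 7 = 8
Value per part = 88 / 8 = 11
First share = 1 * 11 = 11
Second share = 7 * 11 = 77
Larger share = 77

77


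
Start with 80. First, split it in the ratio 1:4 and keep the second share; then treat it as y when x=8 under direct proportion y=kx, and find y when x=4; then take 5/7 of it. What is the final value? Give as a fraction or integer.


Start with 80.
Step 1: Split 1:4, second share = 80 * 4/5 = 64
Step 2: Direct prop: k = (64)/8; new y = k*4 = 64*4/8 = 32
Step 3: Take 5/7: 32 * 5/7 = 160/7
Final result = 160/7

160/7


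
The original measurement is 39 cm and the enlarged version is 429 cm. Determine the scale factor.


Original length = 39 cm
Scaled length = 429 cm
Scale factor = 429 / 39
= 11

11


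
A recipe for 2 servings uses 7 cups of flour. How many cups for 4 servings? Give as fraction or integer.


Original: 7 cups for 2 servings
Target servings = 4
Scaling factor = 4/2
New amount = 7 * 4/2
= 28/2
= 14 cups

14


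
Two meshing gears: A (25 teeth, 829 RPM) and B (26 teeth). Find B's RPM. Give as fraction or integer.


Gear ratio: teeth_A * RPM_A = teeth_B * RPM_B
25 * 829 = 26 * RPM_B
20725 = 26 * RPM_B
RPM_B = 20725 / 26
RPM_B = 20725/26

20725/26


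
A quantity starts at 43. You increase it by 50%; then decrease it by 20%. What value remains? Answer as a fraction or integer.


Start with 43.
Step 1: Increase by 50%: 43 * 150/100 = 129/2
Step 2: Decrease by 20%: 129/2 * 80/100 = 258/5
Final result = 258/5

258/5


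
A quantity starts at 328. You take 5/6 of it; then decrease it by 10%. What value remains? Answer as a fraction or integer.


Start with 328.
Step 1: Take 5/6: 328 * 5/6 = 820/3
Step 2: Decrease by 10%: 820/3 * 90/100 = 246
Final result = 246

246


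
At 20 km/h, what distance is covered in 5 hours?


Using distance = speed * time
Speed = 20 km/h
Time = 5 hours
Distance = 20 * 5
= 100 km

100


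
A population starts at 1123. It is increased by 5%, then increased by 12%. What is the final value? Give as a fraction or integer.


Start: 1123
Step 1: increase by 5% => multiply by 105/100
  1123 * 105/100 = 23583/20
Step 2: increase by 12% => multiply by 112/100
  23583/20 * 112/100 = 165081/125
Final value = 165081/125

165081/125


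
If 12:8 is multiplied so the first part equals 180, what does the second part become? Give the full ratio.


Original ratio: 12:8
First term target: 180
Scale factor = 180 / 12 = 15
Multiply second term: 8 * 15 = 120
Equivalent ratio = 180:120

180:120


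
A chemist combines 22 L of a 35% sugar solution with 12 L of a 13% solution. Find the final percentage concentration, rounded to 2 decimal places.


Solute in mixture 1 = 35% of 22 L = 22*35/100 = 77/10 L
Solute in mixture 2 = 13% of 12 L = 12*13/100 = 39/25 L
Total solute = 77/10 + 39/25 = 463/50 L
Total volume = 22 + 12 = 34 L
Final concentration = 463/50/34 * 100 = 27.24%

27.24


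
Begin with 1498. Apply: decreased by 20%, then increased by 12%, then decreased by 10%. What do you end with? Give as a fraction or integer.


Start: 1498
Step 1: decrease by 20% => multiply by 80/100
  1498 * 80/100 = 5992/5
Step 2: increase by 12% => multiply by 112/100
  5992/5 * 112/100 = 167776/125
Step 3: decrease by 10% => multiply by 90/100
  167776/125 * 90/100 = 754992/625
Final value = 754992/625

754992/625


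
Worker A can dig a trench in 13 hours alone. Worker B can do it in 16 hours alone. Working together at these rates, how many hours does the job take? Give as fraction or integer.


Rate of A = 1/13 job per hour
Rate of B = 1/16 job per hour
Combined rate = 1/13 + 1/16
Find common denominator: (16 + 13)/(13*16) = 29/208
Combined rate = 29/208 job per hour
Time together = 1 / (29/208) = 208/29 hours

208/29


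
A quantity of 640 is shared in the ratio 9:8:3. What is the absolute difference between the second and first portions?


Total parts = 9 + 8 + 3 = 20
Value per part = 640 / 20 = 32
Shares: 9*32=288, 8*32=256, 3*32=96
Second share = 256, first share = 288
Difference = |256 - 288| = 32

32


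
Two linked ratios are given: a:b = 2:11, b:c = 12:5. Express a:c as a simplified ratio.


Given a:b = 2:11 and b:c = 12:5
Make b consistent. Multiply first ratio by 12: a:b = 24:132
Multiply second ratio by 11: b:c = 132:55
Now b = 132 in both, so a:b:c = 24:132:55
Therefore a:c = 24:55
Simplify by GCD: a:c = 24:55

24:55


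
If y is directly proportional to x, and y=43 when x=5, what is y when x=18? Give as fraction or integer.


Direct proportion: y = kx
Find k: k = 43/5 = 43/5
Compute y at x=18: y = 43/5 * 18
y = 774/5

774/5


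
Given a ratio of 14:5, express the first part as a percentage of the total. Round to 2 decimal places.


Total parts = 14 + 5 = 19
First part fraction = 14/19
Percentage = (14/19) * 100
= 0.736842 * 100
= 73.68%

73.68


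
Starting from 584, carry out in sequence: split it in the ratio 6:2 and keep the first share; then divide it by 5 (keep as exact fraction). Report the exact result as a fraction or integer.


Start with 584.
Step 1: Split 6:2, first share = 584 * 6/8 = 438
Step 2: Divide by 5: 438 / 5 = 438/5
Final result = 438/5

438/5


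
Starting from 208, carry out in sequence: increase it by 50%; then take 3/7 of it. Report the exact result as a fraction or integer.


Start with 208.
Step 1: Increase by 50%: 208 * 150/100 = 312
Step 2: Take 3/7: 312 * 3/7 = 936/7
Final result = 936/7

936/7


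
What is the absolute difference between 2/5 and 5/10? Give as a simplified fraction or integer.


Simplify: 2/5 = 2/5 and 5/10 = 1/2
Find common denominator: LCD = 10
Convert: 4/10 and 5/10
Difference = |4 - 5|/10 = 1/10
Simplified = 1/10

1/10


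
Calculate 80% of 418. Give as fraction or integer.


Compute 80% of 418
Convert percentage: 80% = 80/100
Multiply: 418 * 80/100
= 33440/100
= 1672/5

1672/5


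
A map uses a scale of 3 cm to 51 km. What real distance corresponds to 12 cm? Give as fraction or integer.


Map scale: 3 cm = 51 km
Measured distance on map = 12 cm
Set up proportion: 12 * 51 / 3
= 612 / 3
= 204 km

204


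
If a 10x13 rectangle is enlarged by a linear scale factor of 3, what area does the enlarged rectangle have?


Original dimensions: 10 x 13
Enlargement factor = 3
New width = 10 * 3 = 30
New height = 13 * 3 = 39
New area = 30 * 39 = 1170

1170


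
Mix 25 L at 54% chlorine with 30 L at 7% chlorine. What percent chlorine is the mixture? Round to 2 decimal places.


Solute in mixture 1 = 54% of 25 L = 25*54/100 = 27/2 L
Solute in mixture 2 = 7% of 30 L = 30*7/100 = 21/10 L
Total solute = 27/2 + 21/10 = 78/5 L
Total volume = 25 + 30 = 55 L
Final concentration = 78/5/55 * 100 = 28.36%

28.36


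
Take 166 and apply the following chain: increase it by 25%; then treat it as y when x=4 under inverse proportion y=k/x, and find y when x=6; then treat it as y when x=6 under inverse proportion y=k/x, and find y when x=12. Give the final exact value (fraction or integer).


Start with 166.
Step 1: Increase by 25%: 166 * 125/100 = 415/2
Step 2: Inverse prop: k = (415/2)*4; new y = k/6 = 415/2*4/6 = 415/3
Step 3: Inverse prop: k = (415/3)*6; new y = k/12 = 415/3*6/12 = 415/6
Final result = 415/6

415/6


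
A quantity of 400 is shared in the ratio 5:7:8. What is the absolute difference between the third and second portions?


Total parts = 5 + 7 + 8 = 20
Value per part = 400 / 20 = 20
Shares: 5*20=100, 7*20=140, 8*20=160
Third share = 160, second share = 140
Difference = |160 - 140| = 20

20


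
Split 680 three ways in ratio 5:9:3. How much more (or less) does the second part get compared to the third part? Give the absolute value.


Total parts = 5 + 9 + 3 = 17
Value per part = 680 / 17 = 40
Shares: 5*40=200, 9*40=360, 3*40=120
Second share = 360, third share = 120
Difference = |360 - 120| = 240

240


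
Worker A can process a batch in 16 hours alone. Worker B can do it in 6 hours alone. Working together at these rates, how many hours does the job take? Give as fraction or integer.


Rate of A = 1/16 job per hour
Rate of B = 1/6 job per hour
Combined rate = 1/16 + 1/6
Find common denominator: (6 + 16)/(16*6) = 22/96
Combined rate = 11/48 job per hour
Time together = 1 / (11/48) = 48/11 hours

48/11


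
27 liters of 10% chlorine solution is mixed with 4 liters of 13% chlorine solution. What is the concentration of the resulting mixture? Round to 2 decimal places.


Solute in mixture 1 = 10% of 27 L = 27*10/100 = 27/10 L
Solute in mixture 2 = 13% of 4 L = 4*13/100 = 13/25 L
Total solute = 27/10 + 13/25 = 161/50 L
Total volume = 27 + 4 = 31 L
Final concentration = 161/50/31 * 100 = 10.39%

10.39


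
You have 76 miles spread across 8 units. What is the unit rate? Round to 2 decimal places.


Total miles = 76
Number of units = 8
Unit rate = 76 / 8
= 9.50 miles per unit

9.50


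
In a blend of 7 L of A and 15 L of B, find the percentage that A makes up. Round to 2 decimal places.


Volume of A = 7 L
Volume of B = 15 L
Total volume = 7 + 15 = 22 L
Percentage of A = (7/22) * 100
= 31.82%

31.82


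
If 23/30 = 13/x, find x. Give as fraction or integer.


Setting up: 23/30 = 13/x
Cross multiply: 23 * x = 30 * 13
23x = 390
x = 390/23
x = 390/23

390/23


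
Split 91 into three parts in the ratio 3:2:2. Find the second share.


Ratio = 3:2:2
Total parts = 3 + 2 + 2 = 7
Value per part = 91 / 7 = 13
First share = 3 * 13 = 39
Middle share = 2 * 13 = 26
Third share = 2 * 13 = 26

26


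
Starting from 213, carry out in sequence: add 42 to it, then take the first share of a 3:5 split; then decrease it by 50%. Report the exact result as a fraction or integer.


Start with 213.
Step 1: Add 42: 213+42=255; split 3:5 first = 255*3/8 = 765/8
Step 2: Decrease by 50%: 765/8 * 50/100 = 765/16
Final result = 765/16

765/16


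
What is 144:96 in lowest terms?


Find GCD(144, 96)
GCD = 48
Divide both by 48: 144/48 = 3, 96/48 = 2
Simplified ratio = 3:2

3:2


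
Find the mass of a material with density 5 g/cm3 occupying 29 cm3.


Using mass = density * volume
Density = 5 g/cm3
Volume = 29 cm3
Mass = 5 * 29
= 145 g

145


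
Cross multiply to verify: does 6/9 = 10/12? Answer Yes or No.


Cross multiply to check 6/9 = 10/12
Left cross product: 6 * 12 = 72
Right cross product: 9 * 10 = 90
72 != 90
Not equal, so proportions differ => No

No


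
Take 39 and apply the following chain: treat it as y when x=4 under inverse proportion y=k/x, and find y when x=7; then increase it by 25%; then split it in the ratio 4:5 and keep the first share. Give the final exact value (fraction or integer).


Start with 39.
Step 1: Inverse prop: k = (39)*4; new y = k/7 = 39*4/7 = 156/7
Step 2: Increase by 25%: 156/7 * 125/100 = 195/7
Step 3: Split 4:5, first share = 195/7 * 4/9 = 260/21
Final result = 260/21

260/21


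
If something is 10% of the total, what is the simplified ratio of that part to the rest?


Part = 10%, Remainder = 90%
Ratio = 10:90
GCD(10, 90) = 10
Simplify: 1:9 = 1:9

1:9


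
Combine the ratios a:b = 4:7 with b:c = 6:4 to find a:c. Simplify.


Given a:b = 4:7 and b:c = 6:4
Make b consistent. Multiply first ratio by 6: a:b = 24:42
Multiply second ratio by 7: b:c = 42:28
Now b = 42 in both, so a:b:c = 24:42:28
Therefore a:c = 24:28
Simplify by GCD: a:c = 6:7

6:7


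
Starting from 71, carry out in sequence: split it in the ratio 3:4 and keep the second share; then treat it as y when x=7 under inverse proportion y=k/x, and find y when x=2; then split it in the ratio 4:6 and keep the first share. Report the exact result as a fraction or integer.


Start with 71.
Step 1: Split 3:4, second share = 71 * 4/7 = 284/7
Step 2: Inverse prop: k = (284/7)*7; new y = k/2 = 284/7*7/2 = 142
Step 3: Split 4:6, first share = 142 * 4/10 = 284/5
Final result = 284/5

284/5


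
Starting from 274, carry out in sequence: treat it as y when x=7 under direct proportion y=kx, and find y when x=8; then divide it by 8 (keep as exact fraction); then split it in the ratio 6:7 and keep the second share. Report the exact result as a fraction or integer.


Start with 274.
Step 1: Direct prop: k = (274)/7; new y = k*8 = 274*8/7 = 2192/7
Step 2: Divide by 8: 2192/7 / 8 = 274/7
Step 3: Split 6:7, second share = 274/7 * 7/13 = 274/13
Final result = 274/13

274/13


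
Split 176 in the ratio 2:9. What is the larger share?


Total parts = 2 + 9 = 11
Value per part = 176 / 11 = 16
First share = 2 * 16 = 32
Second share = 9 * 16 = 144
Larger share = 144

144


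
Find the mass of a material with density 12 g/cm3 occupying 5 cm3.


Using mass = density * volume
Density = 12 g/cm3
Volume = 5 cm3
Mass = 12 * 5
= 60 g

60


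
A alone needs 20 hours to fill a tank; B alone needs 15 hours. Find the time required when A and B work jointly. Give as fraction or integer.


Rate of A = 1/20 job per hour
Rate of B = 1/15 job per hour
Combined rate = 1/20 + 1/15
Find common denominator: (15 + 20)/(20*15) = 35/300
Combined rate = 7/60 job per hour
Time together = 1 / (7/60) = 60/7 hours

60/7


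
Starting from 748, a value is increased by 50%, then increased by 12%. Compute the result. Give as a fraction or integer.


Start: 748
Step 1: increase by 50% => multiply by 150/100
  748 * 150/100 = 1122
Step 2: increase by 12% => multiply by 112/100
  1122 * 112/100 = 31416/25
Final value = 31416/25

31416/25


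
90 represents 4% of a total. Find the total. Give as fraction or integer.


Given: 90 is 4% of the whole
Set up: 90 = 4/100 * whole
whole = 90 * 100 / 4
whole = 9000 / 4
whole = 2250

2250


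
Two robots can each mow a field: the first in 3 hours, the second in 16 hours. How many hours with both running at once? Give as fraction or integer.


Rate of A = 1/3 job per hour
Rate of B = 1/16 job per hour
Combined rate = 1/3 + 1/16
Find common denominator: (16 + 3)/(3*16) = 19/48
Combined rate = 19/48 job per hour
Time together = 1 / (19/48) = 48/19 hours

48/19


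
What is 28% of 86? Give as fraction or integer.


Compute 28% of 86
Convert percentage: 28% = 28/100
Multiply: 86 * 28/100
= 2408/100
= 602/25

602/25


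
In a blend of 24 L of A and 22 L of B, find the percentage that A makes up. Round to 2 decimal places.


Volume of A = 24 L
Volume of B = 22 L
Total volume = 24 + 22 = 46 L
Percentage of A = (24/46) * 100
= 52.17%

52.17


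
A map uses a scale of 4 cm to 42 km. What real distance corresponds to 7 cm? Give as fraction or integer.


Map scale: 4 cm = 42 km
Measured distance on map = 7 cm
Set up proportion: 7 * 42 / 4
= 294 / 4
= 147/2 km

147/2


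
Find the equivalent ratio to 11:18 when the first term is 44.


Original ratio: 11:18
First term target: 44
Scale factor = 44 / 11 = 4
Multiply second term: 18 * 4 = 72
Equivalent ratio = 44:72

44:72


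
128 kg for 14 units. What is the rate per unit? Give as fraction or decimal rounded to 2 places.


Total kg = 128
Number of units = 14
Unit rate = 128 / 14
= 9.14 kg per unit

9.14


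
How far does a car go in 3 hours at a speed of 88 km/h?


Using distance = speed * time
Speed = 88 km/h
Time = 3 hours
Distance = 88 * 3
= 264 km

264


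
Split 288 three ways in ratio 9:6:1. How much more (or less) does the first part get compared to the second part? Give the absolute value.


Total parts = 9 + 6 + 1 = 16
Value per part = 288 / 16 = 18
Shares: 9*18=162, 6*18=108, 1*18=18
First share = 162, second share = 108
Difference = |162 - 108| = 54

54


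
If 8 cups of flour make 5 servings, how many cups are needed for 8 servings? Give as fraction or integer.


Original: 8 cups for 5 servings
Target servings = 8
Scaling factor = 8/5
New amount = 8 * 8/5
= 64/5
= 64/5 cups

64/5


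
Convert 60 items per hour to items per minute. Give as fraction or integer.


Converting from per hour to per minute
Rate = 60 items per hour
Divide by 60: 60/60
= 1 items per minute

1


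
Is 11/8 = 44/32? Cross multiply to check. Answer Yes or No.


Cross multiply to check 11/8 = 44/32
Left cross product: 11 * 32 = 352
Right cross product: 8 * 44 = 352
352 = 352
Equal, so proportions match => Yes

Yes


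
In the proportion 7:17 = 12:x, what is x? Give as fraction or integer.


Setting up: 7/17 = 12/x
Cross multiply: 7 * x = 17 * 12
7x = 204
x = 204/7
x = 204/7

204/7


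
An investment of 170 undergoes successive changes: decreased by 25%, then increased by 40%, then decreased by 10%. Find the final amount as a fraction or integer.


Start: 170
Step 1: decrease by 25% => multiply by 75/100
  170 * 75/100 = 255/2
Step 2: increase by 40% => multiply by 140/100
  255/2 * 140/100 = 357/2
Step 3: decrease by 10% => multiply by 90/100
  357/2 * 90/100 = 3213/20
Final value = 3213/20

3213/20


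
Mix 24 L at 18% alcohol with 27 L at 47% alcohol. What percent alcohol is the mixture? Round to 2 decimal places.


Solute in mixture 1 = 18% of 24 L = 24*18/100 = 108/25 L
Solute in mixture 2 = 47% of 27 L = 27*47/100 = 1269/100 L
Total solute = 108/25 + 1269/100 = 1701/100 L
Total volume = 24 + 27 = 51 L
Final concentration = 1701/100/51 * 100 = 33.35%

33.35
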